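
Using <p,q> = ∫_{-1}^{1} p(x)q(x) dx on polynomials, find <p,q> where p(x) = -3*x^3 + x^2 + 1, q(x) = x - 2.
<p,q> = -98/15

Expand the product: p(x)·q(x) = -3*x^4 + 7*x^3 - 2*x^2 + x - 2.
∫_{-1}^{1} of each monomial x^k gives [2/(k+1) if k even, 0 if k odd]. Integrating term-by-term (or equivalently evaluating the antiderivative F(x) = -3*x^5/5 + 7*x^4/4 - 2*x^3/3 + x^2/2 - 2*x at the endpoints):
  F(1) − F(−1) = -61/60 − (331/60) = -98/15.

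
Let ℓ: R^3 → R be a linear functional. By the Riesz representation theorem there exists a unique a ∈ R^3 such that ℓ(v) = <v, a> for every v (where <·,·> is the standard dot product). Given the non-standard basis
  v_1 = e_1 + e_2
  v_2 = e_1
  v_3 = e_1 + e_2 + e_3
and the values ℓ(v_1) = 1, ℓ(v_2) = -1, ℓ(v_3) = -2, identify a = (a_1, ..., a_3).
a = (-1, 2, -3)

Write a = (a_1, ..., a_3) in the standard basis. For each basis vector v_i, ℓ(v_i) = <v_i, a> is a linear equation in the a_j's. Collect the n equations into a matrix system V a = ℓ, where row i of V is v_i (expressed in the standard basis). Since V is invertible (lower-triangular with 1s on the diagonal, up to permutation), solve by back-substitution:
  V =
[[1, 1, 0],
 [1, 0, 0],
 [1, 1, 1]]
  V a = (1, -1, -2)
Solving gives a = (-1, 2, -3).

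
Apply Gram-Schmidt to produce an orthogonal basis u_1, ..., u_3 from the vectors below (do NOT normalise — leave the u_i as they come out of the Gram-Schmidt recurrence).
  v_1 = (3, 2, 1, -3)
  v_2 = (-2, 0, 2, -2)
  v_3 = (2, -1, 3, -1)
Orthogonal basis:
  u_1 = (3, 2, 1, -3)
  u_2 = (-52/23, -4/23, 44/23, -40/23)
  u_3 = (22/17, -31/17, 35/17, 13/17)

Apply the Gram-Schmidt recurrence
  u_1 = v_1
  u_i = v_i − Σ_{j<i} ((v_i · u_j) / (u_j · u_j)) · u_j.

Step by step this gives:
  u_1 = (3, 2, 1, -3)
  u_2 = (-52/23, -4/23, 44/23, -40/23)
  u_3 = (22/17, -31/17, 35/17, 13/17)

Orthogonality check:
  u_2 · u_1 = 0 (should be 0)
  u_3 · u_1 = 0 (should be 0)
  u_3 · u_2 = 0 (should be 0)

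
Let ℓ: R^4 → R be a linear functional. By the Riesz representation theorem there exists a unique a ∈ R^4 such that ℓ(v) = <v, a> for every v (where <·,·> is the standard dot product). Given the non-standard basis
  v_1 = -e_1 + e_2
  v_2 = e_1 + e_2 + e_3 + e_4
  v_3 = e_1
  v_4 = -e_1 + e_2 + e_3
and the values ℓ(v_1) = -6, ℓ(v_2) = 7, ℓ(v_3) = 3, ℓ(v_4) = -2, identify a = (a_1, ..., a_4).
a = (3, -3, 4, 3)

Write a = (a_1, ..., a_4) in the standard basis. For each basis vector v_i, ℓ(v_i) = <v_i, a> is a linear equation in the a_j's. Collect the n equations into a matrix system V a = ℓ, where row i of V is v_i (expressed in the standard basis). Since V is invertible (lower-triangular with 1s on the diagonal, up to permutation), solve by back-substitution:
  V =
[[-1, 1, 0, 0],
 [1, 1, 1, 1],
 [1, 0, 0, 0],
 [-1, 1, 1, 0]]
  V a = (-6, 7, 3, -2)
Solving gives a = (3, -3, 4, 3).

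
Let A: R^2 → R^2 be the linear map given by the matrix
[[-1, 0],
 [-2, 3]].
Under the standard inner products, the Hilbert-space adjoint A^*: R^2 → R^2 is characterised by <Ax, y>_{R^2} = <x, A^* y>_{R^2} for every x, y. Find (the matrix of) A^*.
A^* = A^T =
[[-1, -2],
 [0, 3]]

For real matrices with standard dot products, the defining identity <Ax, y> = <x, A^* y> gives (Ax)^T y = x^T (A^*) y, i.e. x^T A^T y = x^T (A^*) y. Since this holds for all x, y, we must have A^* = A^T. Therefore
A^* =
[[-1, -2],
 [0, 3]].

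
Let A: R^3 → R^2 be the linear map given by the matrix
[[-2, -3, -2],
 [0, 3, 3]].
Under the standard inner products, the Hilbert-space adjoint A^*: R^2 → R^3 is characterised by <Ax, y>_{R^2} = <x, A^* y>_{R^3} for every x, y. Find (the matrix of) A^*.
A^* = A^T =
[[-2, 0],
 [-3, 3],
 [-2, 3]]

For real matrices with standard dot products, the defining identity <Ax, y> = <x, A^* y> gives (Ax)^T y = x^T (A^*) y, i.e. x^T A^T y = x^T (A^*) y. Since this holds for all x, y, we must have A^* = A^T. Therefore
A^* =
[[-2, 0],
 [-3, 3],
 [-2, 3]].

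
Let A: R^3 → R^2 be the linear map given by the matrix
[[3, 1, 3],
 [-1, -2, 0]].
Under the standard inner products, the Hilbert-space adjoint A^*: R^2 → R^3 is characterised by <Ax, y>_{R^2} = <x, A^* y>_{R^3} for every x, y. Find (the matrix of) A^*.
A^* = A^T =
[[3, -1],
 [1, -2],
 [3, 0]]

For real matrices with standard dot products, the defining identity <Ax, y> = <x, A^* y> gives (Ax)^T y = x^T (A^*) y, i.e. x^T A^T y = x^T (A^*) y. Since this holds for all x, y, we must have A^* = A^T. Therefore
A^* =
[[3, -1],
 [1, -2],
 [3, 0]].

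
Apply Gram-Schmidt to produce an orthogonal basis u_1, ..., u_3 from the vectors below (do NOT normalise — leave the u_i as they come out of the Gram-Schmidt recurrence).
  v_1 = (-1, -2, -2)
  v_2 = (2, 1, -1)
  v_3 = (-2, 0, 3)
Orthogonal basis:
  u_1 = (-1, -2, -2)
  u_2 = (16/9, 5/9, -13/9)
  u_3 = (2/25, -1/10, 3/50)

Apply the Gram-Schmidt recurrence
  u_1 = v_1
  u_i = v_i − Σ_{j<i} ((v_i · u_j) / (u_j · u_j)) · u_j.

Step by step this gives:
  u_1 = (-1, -2, -2)
  u_2 = (16/9, 5/9, -13/9)
  u_3 = (2/25, -1/10, 3/50)

Orthogonality check:
  u_2 · u_1 = 0 (should be 0)
  u_3 · u_1 = 0 (should be 0)
  u_3 · u_2 = 0 (should be 0)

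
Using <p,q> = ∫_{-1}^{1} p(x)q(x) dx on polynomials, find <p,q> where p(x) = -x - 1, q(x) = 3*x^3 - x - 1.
<p,q> = 22/15

Expand the product: p(x)·q(x) = -3*x^4 - 3*x^3 + x^2 + 2*x + 1.
∫_{-1}^{1} of each monomial x^k gives [2/(k+1) if k even, 0 if k odd]. Integrating term-by-term (or equivalently evaluating the antiderivative F(x) = -3*x^5/5 - 3*x^4/4 + x^3/3 + x^2 + x at the endpoints):
  F(1) − F(−1) = 59/60 − (-29/60) = 22/15.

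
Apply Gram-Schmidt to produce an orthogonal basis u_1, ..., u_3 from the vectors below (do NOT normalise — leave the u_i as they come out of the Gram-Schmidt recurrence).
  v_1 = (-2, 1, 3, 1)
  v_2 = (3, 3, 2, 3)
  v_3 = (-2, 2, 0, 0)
Orthogonal basis:
  u_1 = (-2, 1, 3, 1)
  u_2 = (19/5, 13/5, 4/5, 13/5)
  u_3 = (-126/143, 20/11, -162/143, -2/11)

Apply the Gram-Schmidt recurrence
  u_1 = v_1
  u_i = v_i − Σ_{j<i} ((v_i · u_j) / (u_j · u_j)) · u_j.

Step by step this gives:
  u_1 = (-2, 1, 3, 1)
  u_2 = (19/5, 13/5, 4/5, 13/5)
  u_3 = (-126/143, 20/11, -162/143, -2/11)

Orthogonality check:
  u_2 · u_1 = 0 (should be 0)
  u_3 · u_1 = 0 (should be 0)
  u_3 · u_2 = 0 (should be 0)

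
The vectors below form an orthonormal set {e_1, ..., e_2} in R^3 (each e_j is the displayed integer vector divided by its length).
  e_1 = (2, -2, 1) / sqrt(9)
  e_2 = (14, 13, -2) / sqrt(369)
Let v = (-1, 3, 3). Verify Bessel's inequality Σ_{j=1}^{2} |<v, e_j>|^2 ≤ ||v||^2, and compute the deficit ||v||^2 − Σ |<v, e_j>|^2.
Σ |<v, e_j>|^2 = 154/41; ||v||^2 = 19; deficit = 625/41

Write each e_j = u_j / sqrt(<u_j, u_j>) where u_j is the displayed integer vector. Then <v, e_j> = <v, u_j> / sqrt(<u_j, u_j>), so |<v, e_j>|^2 = <v, u_j>^2 / <u_j, u_j>.
Coefficients: <v, e_1> = -5/sqrt(9), <v, e_2> = 19/sqrt(369).
Square and sum: Σ |<v, e_j>|^2 = 154/41.
Compute ||v||^2 = v·v = 19.
Deficit = 19 − 154/41 = 625/41 ≥ 0, confirming Bessel's inequality. (The deficit equals ||v − Σ <v,e_j> e_j||^2, the squared distance from v to span{e_j}.)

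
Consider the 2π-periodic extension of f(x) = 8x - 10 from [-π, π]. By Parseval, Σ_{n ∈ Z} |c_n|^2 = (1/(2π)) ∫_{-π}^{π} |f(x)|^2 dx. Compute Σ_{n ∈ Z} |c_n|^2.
Σ |c_n|^2 = 64π^2/3 + 100

Expand and integrate term by term over [-π, π]:
  ∫ (8x)^2 dx = 64·(2π^3/3); ∫ 2·8·(-10)·x dx = 0 (odd integrand); ∫ (-10)^2 dx = 100·2π.
So (1/(2π)) ∫_{-π}^{π} (8x - 10)^2 dx = 64π^2/3 + 100 = 64π^2/3 + 100.
Parseval ⇒ Σ |c_n|^2 = 64π^2/3 + 100.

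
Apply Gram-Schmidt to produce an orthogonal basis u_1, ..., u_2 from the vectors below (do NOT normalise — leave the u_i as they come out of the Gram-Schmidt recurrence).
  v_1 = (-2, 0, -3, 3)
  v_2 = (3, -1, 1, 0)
Orthogonal basis:
  u_1 = (-2, 0, -3, 3)
  u_2 = (24/11, -1, -5/22, 27/22)

Apply the Gram-Schmidt recurrence
  u_1 = v_1
  u_i = v_i − Σ_{j<i} ((v_i · u_j) / (u_j · u_j)) · u_j.

Step by step this gives:
  u_1 = (-2, 0, -3, 3)
  u_2 = (24/11, -1, -5/22, 27/22)

Orthogonality check:
  u_2 · u_1 = 0 (should be 0)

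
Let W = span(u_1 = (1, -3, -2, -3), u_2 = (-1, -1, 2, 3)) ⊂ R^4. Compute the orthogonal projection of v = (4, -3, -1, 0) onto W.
proj_W(v) = (3/7, -3, -6/7, -9/7)

Set up U = [u_1 | ... | u_2] ∈ R^(4×2). The projector onto W = col(U) is P = U (U^T U)^(-1) U^T.
Compute U^T U =
  [23, -11]
  [-11, 15],
and U^T v = (15, -3).
Solve U^T U · c = U^T v for the coefficients: c = (6/7, 3/7). The projection is proj_W(v) = U c.
Check: (v - proj_W(v)) · u_1 = 0  (should be 0).
Check: (v - proj_W(v)) · u_2 = 0  (should be 0).
Result: proj_W(v) = (3/7, -3, -6/7, -9/7).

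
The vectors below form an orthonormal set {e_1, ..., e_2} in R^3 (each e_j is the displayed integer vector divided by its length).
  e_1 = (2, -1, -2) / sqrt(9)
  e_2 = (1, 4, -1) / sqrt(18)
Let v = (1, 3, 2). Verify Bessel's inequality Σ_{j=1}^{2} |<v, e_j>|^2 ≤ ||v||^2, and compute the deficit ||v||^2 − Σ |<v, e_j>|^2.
Σ |<v, e_j>|^2 = 19/2; ||v||^2 = 14; deficit = 9/2

Write each e_j = u_j / sqrt(<u_j, u_j>) where u_j is the displayed integer vector. Then <v, e_j> = <v, u_j> / sqrt(<u_j, u_j>), so |<v, e_j>|^2 = <v, u_j>^2 / <u_j, u_j>.
Coefficients: <v, e_1> = -5/sqrt(9), <v, e_2> = 11/sqrt(18).
Square and sum: Σ |<v, e_j>|^2 = 19/2.
Compute ||v||^2 = v·v = 14.
Deficit = 14 − 19/2 = 9/2 ≥ 0, confirming Bessel's inequality. (The deficit equals ||v − Σ <v,e_j> e_j||^2, the squared distance from v to span{e_j}.)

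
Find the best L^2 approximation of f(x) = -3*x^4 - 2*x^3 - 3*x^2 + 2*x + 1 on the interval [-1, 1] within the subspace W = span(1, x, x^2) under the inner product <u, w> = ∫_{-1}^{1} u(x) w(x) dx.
g(x) = -39*x^2/7 + 4*x/5 + 44/35

The best approximation g ∈ W is the orthogonal projection of f onto W. Writing g = a_0 + a_1 x + a_2 x^2, the coefficients solve the normal equations G · a = b where
  G_{ij} = <φ_i, φ_j> and b_i = <f, φ_i>, with φ_0 = 1, φ_1 = x, φ_2 = x^2.
G =
  [2, 0, 2/3]
  [0, 2/3, 0]
  [2/3, 0, 2/5],
b = (-6/5, 8/15, -146/105).
Solving gives a_0 = 44/35, a_1 = 4/5, a_2 = -39/7, so
  g(x) = -39*x^2/7 + 4*x/5 + 44/35.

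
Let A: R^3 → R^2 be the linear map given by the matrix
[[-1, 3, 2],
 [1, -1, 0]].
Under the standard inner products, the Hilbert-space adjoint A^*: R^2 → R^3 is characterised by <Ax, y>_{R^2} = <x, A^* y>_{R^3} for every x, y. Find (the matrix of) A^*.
A^* = A^T =
[[-1, 1],
 [3, -1],
 [2, 0]]

For real matrices with standard dot products, the defining identity <Ax, y> = <x, A^* y> gives (Ax)^T y = x^T (A^*) y, i.e. x^T A^T y = x^T (A^*) y. Since this holds for all x, y, we must have A^* = A^T. Therefore
A^* =
[[-1, 1],
 [3, -1],
 [2, 0]].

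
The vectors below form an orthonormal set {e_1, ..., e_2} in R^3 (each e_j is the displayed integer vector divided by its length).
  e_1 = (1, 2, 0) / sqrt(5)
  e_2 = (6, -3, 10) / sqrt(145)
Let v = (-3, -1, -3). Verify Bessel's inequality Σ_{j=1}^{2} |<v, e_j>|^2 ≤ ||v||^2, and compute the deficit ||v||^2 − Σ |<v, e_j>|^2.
Σ |<v, e_j>|^2 = 550/29; ||v||^2 = 19; deficit = 1/29

Write each e_j = u_j / sqrt(<u_j, u_j>) where u_j is the displayed integer vector. Then <v, e_j> = <v, u_j> / sqrt(<u_j, u_j>), so |<v, e_j>|^2 = <v, u_j>^2 / <u_j, u_j>.
Coefficients: <v, e_1> = -5/sqrt(5), <v, e_2> = -45/sqrt(145).
Square and sum: Σ |<v, e_j>|^2 = 550/29.
Compute ||v||^2 = v·v = 19.
Deficit = 19 − 550/29 = 1/29 ≥ 0, confirming Bessel's inequality. (The deficit equals ||v − Σ <v,e_j> e_j||^2, the squared distance from v to span{e_j}.)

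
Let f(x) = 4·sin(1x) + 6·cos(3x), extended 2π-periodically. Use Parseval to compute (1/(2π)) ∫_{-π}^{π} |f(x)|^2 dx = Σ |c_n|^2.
Σ |c_n|^2 = 26

Expand |f|^2 and use orthogonality of {sin(nx), cos(mx)} on [-π, π]:
  ∫_{-π}^{π} sin(nx)^2 dx = π, ∫ cos(mx)^2 dx = π, and cross terms integrate to 0.
So ∫_{-π}^{π} f(x)^2 dx = 4^2 · π + 6^2 · π = (16 + 36)π.
Divide by 2π: (16 + 36)/2 = 26.
By Parseval, this equals Σ |c_n|^2.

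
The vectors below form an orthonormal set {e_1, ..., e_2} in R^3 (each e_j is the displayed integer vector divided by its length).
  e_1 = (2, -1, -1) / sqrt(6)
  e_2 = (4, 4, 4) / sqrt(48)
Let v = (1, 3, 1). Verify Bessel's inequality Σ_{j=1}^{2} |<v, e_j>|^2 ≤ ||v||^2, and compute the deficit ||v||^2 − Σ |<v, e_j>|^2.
Σ |<v, e_j>|^2 = 9; ||v||^2 = 11; deficit = 2

Write each e_j = u_j / sqrt(<u_j, u_j>) where u_j is the displayed integer vector. Then <v, e_j> = <v, u_j> / sqrt(<u_j, u_j>), so |<v, e_j>|^2 = <v, u_j>^2 / <u_j, u_j>.
Coefficients: <v, e_1> = -2/sqrt(6), <v, e_2> = 20/sqrt(48).
Square and sum: Σ |<v, e_j>|^2 = 9.
Compute ||v||^2 = v·v = 11.
Deficit = 11 − 9 = 2 ≥ 0, confirming Bessel's inequality. (The deficit equals ||v − Σ <v,e_j> e_j||^2, the squared distance from v to span{e_j}.)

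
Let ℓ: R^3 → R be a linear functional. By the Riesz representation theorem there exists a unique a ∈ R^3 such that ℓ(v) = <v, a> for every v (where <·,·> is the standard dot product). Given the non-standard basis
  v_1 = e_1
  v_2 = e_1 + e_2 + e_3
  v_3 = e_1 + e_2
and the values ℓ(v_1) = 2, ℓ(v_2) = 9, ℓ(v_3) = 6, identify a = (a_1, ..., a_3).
a = (2, 4, 3)

Write a = (a_1, ..., a_3) in the standard basis. For each basis vector v_i, ℓ(v_i) = <v_i, a> is a linear equation in the a_j's. Collect the n equations into a matrix system V a = ℓ, where row i of V is v_i (expressed in the standard basis). Since V is invertible (lower-triangular with 1s on the diagonal, up to permutation), solve by back-substitution:
  V =
[[1, 0, 0],
 [1, 1, 1],
 [1, 1, 0]]
  V a = (2, 9, 6)
Solving gives a = (2, 4, 3).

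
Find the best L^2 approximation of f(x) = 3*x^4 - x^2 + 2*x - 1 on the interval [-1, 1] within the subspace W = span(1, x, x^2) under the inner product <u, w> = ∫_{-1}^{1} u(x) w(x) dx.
g(x) = 11*x^2/7 + 2*x - 44/35

The best approximation g ∈ W is the orthogonal projection of f onto W. Writing g = a_0 + a_1 x + a_2 x^2, the coefficients solve the normal equations G · a = b where
  G_{ij} = <φ_i, φ_j> and b_i = <f, φ_i>, with φ_0 = 1, φ_1 = x, φ_2 = x^2.
G =
  [2, 0, 2/3]
  [0, 2/3, 0]
  [2/3, 0, 2/5],
b = (-22/15, 4/3, -22/105).
Solving gives a_0 = -44/35, a_1 = 2, a_2 = 11/7, so
  g(x) = 11*x^2/7 + 2*x - 44/35.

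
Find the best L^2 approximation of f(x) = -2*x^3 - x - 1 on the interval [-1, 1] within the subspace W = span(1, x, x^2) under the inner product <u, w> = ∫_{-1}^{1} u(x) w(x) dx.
g(x) = -11*x/5 - 1

The best approximation g ∈ W is the orthogonal projection of f onto W. Writing g = a_0 + a_1 x + a_2 x^2, the coefficients solve the normal equations G · a = b where
  G_{ij} = <φ_i, φ_j> and b_i = <f, φ_i>, with φ_0 = 1, φ_1 = x, φ_2 = x^2.
G =
  [2, 0, 2/3]
  [0, 2/3, 0]
  [2/3, 0, 2/5],
b = (-2, -22/15, -2/3).
Solving gives a_0 = -1, a_1 = -11/5, a_2 = 0, so
  g(x) = -11*x/5 - 1.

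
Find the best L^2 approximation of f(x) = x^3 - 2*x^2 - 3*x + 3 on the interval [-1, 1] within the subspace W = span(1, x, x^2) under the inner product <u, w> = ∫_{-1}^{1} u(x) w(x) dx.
g(x) = -2*x^2 - 12*x/5 + 3

The best approximation g ∈ W is the orthogonal projection of f onto W. Writing g = a_0 + a_1 x + a_2 x^2, the coefficients solve the normal equations G · a = b where
  G_{ij} = <φ_i, φ_j> and b_i = <f, φ_i>, with φ_0 = 1, φ_1 = x, φ_2 = x^2.
G =
  [2, 0, 2/3]
  [0, 2/3, 0]
  [2/3, 0, 2/5],
b = (14/3, -8/5, 6/5).
Solving gives a_0 = 3, a_1 = -12/5, a_2 = -2, so
  g(x) = -2*x^2 - 12*x/5 + 3.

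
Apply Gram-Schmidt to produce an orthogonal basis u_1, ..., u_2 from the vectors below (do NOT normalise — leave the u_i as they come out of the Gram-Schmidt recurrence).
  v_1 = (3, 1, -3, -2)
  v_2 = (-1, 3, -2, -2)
Orthogonal basis:
  u_1 = (3, 1, -3, -2)
  u_2 = (-53/23, 59/23, -16/23, -26/23)

Apply the Gram-Schmidt recurrence
  u_1 = v_1
  u_i = v_i − Σ_{j<i} ((v_i · u_j) / (u_j · u_j)) · u_j.

Step by step this gives:
  u_1 = (3, 1, -3, -2)
  u_2 = (-53/23, 59/23, -16/23, -26/23)

Orthogonality check:
  u_2 · u_1 = 0 (should be 0)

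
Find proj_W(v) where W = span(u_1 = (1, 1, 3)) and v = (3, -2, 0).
proj_W(v) = (1/11, 1/11, 3/11)

Set up U = [u_1 | ... | u_1] ∈ R^(3×1). The projector onto W = col(U) is P = U (U^T U)^(-1) U^T.
Compute U^T U =
  [11],
and U^T v = (1).
Solve U^T U · c = U^T v for the coefficients: c = (1/11). The projection is proj_W(v) = U c.
Check: (v - proj_W(v)) · u_1 = 0  (should be 0).
Result: proj_W(v) = (1/11, 1/11, 3/11).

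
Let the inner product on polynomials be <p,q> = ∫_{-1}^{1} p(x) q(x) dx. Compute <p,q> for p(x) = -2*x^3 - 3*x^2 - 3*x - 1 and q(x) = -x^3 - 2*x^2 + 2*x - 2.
<p,q> = 166/21

Expand the product: p(x)·q(x) = 2*x^6 + 7*x^5 + 5*x^4 + 5*x^3 + 2*x^2 + 4*x + 2.
∫_{-1}^{1} of each monomial x^k gives [2/(k+1) if k even, 0 if k odd]. Integrating term-by-term (or equivalently evaluating the antiderivative F(x) = 2*x^7/7 + 7*x^6/6 + x^5 + 5*x^4/4 + 2*x^3/3 + 2*x^2 + 2*x at the endpoints):
  F(1) − F(−1) = 703/84 − (13/28) = 166/21.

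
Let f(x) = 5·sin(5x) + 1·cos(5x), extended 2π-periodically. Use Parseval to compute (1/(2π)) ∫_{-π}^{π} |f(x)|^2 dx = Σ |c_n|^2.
Σ |c_n|^2 = 13

Expand |f|^2 and use orthogonality of {sin(nx), cos(mx)} on [-π, π]:
  ∫_{-π}^{π} sin(nx)^2 dx = π, ∫ cos(mx)^2 dx = π, and cross terms integrate to 0.
So ∫_{-π}^{π} f(x)^2 dx = 5^2 · π + 1^2 · π = (25 + 1)π.
Divide by 2π: (25 + 1)/2 = 13.
By Parseval, this equals Σ |c_n|^2.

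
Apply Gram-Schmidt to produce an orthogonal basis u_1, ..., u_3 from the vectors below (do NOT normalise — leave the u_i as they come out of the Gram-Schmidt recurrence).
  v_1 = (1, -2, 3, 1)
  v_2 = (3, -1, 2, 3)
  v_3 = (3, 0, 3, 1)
Orthogonal basis:
  u_1 = (1, -2, 3, 1)
  u_2 = (31/15, 13/15, -4/5, 31/15)
  u_3 = (136/149, 182/149, 130/149, -162/149)

Apply the Gram-Schmidt recurrence
  u_1 = v_1
  u_i = v_i − Σ_{j<i} ((v_i · u_j) / (u_j · u_j)) · u_j.

Step by step this gives:
  u_1 = (1, -2, 3, 1)
  u_2 = (31/15, 13/15, -4/5, 31/15)
  u_3 = (136/149, 182/149, 130/149, -162/149)

Orthogonality check:
  u_2 · u_1 = 0 (should be 0)
  u_3 · u_1 = 0 (should be 0)
  u_3 · u_2 = 0 (should be 0)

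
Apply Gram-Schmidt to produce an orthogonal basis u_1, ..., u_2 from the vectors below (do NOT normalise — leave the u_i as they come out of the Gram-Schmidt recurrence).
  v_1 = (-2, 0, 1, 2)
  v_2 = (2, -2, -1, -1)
Orthogonal basis:
  u_1 = (-2, 0, 1, 2)
  u_2 = (4/9, -2, -2/9, 5/9)

Apply the Gram-Schmidt recurrence
  u_1 = v_1
  u_i = v_i − Σ_{j<i} ((v_i · u_j) / (u_j · u_j)) · u_j.

Step by step this gives:
  u_1 = (-2, 0, 1, 2)
  u_2 = (4/9, -2, -2/9, 5/9)

Orthogonality check:
  u_2 · u_1 = 0 (should be 0)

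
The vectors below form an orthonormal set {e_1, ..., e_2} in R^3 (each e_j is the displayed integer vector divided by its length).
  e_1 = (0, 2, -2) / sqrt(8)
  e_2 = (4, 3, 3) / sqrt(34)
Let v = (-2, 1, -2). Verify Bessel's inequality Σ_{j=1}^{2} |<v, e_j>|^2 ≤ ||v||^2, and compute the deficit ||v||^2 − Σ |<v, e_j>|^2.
Σ |<v, e_j>|^2 = 137/17; ||v||^2 = 9; deficit = 16/17

Write each e_j = u_j / sqrt(<u_j, u_j>) where u_j is the displayed integer vector. Then <v, e_j> = <v, u_j> / sqrt(<u_j, u_j>), so |<v, e_j>|^2 = <v, u_j>^2 / <u_j, u_j>.
Coefficients: <v, e_1> = 6/sqrt(8), <v, e_2> = -11/sqrt(34).
Square and sum: Σ |<v, e_j>|^2 = 137/17.
Compute ||v||^2 = v·v = 9.
Deficit = 9 − 137/17 = 16/17 ≥ 0, confirming Bessel's inequality. (The deficit equals ||v − Σ <v,e_j> e_j||^2, the squared distance from v to span{e_j}.)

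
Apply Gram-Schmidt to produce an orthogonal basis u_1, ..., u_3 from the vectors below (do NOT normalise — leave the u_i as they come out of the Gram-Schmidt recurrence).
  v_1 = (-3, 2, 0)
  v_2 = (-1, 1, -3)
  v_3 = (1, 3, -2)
Orthogonal basis:
  u_1 = (-3, 2, 0)
  u_2 = (2/13, 3/13, -3)
  u_3 = (93/59, 279/118, 31/118)

Apply the Gram-Schmidt recurrence
  u_1 = v_1
  u_i = v_i − Σ_{j<i} ((v_i · u_j) / (u_j · u_j)) · u_j.

Step by step this gives:
  u_1 = (-3, 2, 0)
  u_2 = (2/13, 3/13, -3)
  u_3 = (93/59, 279/118, 31/118)

Orthogonality check:
  u_2 · u_1 = 0 (should be 0)
  u_3 · u_1 = 0 (should be 0)
  u_3 · u_2 = 0 (should be 0)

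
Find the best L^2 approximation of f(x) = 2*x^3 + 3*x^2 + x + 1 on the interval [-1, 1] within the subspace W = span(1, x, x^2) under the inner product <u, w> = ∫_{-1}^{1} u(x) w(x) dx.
g(x) = 3*x^2 + 11*x/5 + 1

The best approximation g ∈ W is the orthogonal projection of f onto W. Writing g = a_0 + a_1 x + a_2 x^2, the coefficients solve the normal equations G · a = b where
  G_{ij} = <φ_i, φ_j> and b_i = <f, φ_i>, with φ_0 = 1, φ_1 = x, φ_2 = x^2.
G =
  [2, 0, 2/3]
  [0, 2/3, 0]
  [2/3, 0, 2/5],
b = (4, 22/15, 28/15).
Solving gives a_0 = 1, a_1 = 11/5, a_2 = 3, so
  g(x) = 3*x^2 + 11*x/5 + 1.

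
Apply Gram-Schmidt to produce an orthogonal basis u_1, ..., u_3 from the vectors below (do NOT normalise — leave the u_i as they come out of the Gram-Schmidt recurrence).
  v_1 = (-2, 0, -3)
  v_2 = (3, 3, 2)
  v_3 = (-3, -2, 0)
Orthogonal basis:
  u_1 = (-2, 0, -3)
  u_2 = (15/13, 3, -10/13)
  u_3 = (-153/142, 85/142, 51/71)

Apply the Gram-Schmidt recurrence
  u_1 = v_1
  u_i = v_i − Σ_{j<i} ((v_i · u_j) / (u_j · u_j)) · u_j.

Step by step this gives:
  u_1 = (-2, 0, -3)
  u_2 = (15/13, 3, -10/13)
  u_3 = (-153/142, 85/142, 51/71)

Orthogonality check:
  u_2 · u_1 = 0 (should be 0)
  u_3 · u_1 = 0 (should be 0)
  u_3 · u_2 = 0 (should be 0)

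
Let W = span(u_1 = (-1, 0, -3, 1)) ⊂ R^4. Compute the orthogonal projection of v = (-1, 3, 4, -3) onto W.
proj_W(v) = (14/11, 0, 42/11, -14/11)

Set up U = [u_1 | ... | u_1] ∈ R^(4×1). The projector onto W = col(U) is P = U (U^T U)^(-1) U^T.
Compute U^T U =
  [11],
and U^T v = (-14).
Solve U^T U · c = U^T v for the coefficients: c = (-14/11). The projection is proj_W(v) = U c.
Check: (v - proj_W(v)) · u_1 = 0  (should be 0).
Result: proj_W(v) = (14/11, 0, 42/11, -14/11).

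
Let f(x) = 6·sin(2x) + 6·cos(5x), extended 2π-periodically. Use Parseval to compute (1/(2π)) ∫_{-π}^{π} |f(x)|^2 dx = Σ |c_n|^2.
Σ |c_n|^2 = 36

Expand |f|^2 and use orthogonality of {sin(nx), cos(mx)} on [-π, π]:
  ∫_{-π}^{π} sin(nx)^2 dx = π, ∫ cos(mx)^2 dx = π, and cross terms integrate to 0.
So ∫_{-π}^{π} f(x)^2 dx = 6^2 · π + 6^2 · π = (36 + 36)π.
Divide by 2π: (36 + 36)/2 = 36.
By Parseval, this equals Σ |c_n|^2.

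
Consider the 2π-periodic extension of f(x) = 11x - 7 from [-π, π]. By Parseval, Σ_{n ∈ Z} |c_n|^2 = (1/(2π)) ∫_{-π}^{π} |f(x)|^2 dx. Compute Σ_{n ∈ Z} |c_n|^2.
Σ |c_n|^2 = 121π^2/3 + 49

Expand and integrate term by term over [-π, π]:
  ∫ (11x)^2 dx = 121·(2π^3/3); ∫ 2·11·(-7)·x dx = 0 (odd integrand); ∫ (-7)^2 dx = 49·2π.
So (1/(2π)) ∫_{-π}^{π} (11x - 7)^2 dx = 121π^2/3 + 49 = 121π^2/3 + 49.
Parseval ⇒ Σ |c_n|^2 = 121π^2/3 + 49.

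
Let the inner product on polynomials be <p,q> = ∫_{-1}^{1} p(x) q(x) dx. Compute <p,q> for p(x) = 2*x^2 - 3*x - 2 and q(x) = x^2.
<p,q> = -8/15

Expand the product: p(x)·q(x) = 2*x^4 - 3*x^3 - 2*x^2.
∫_{-1}^{1} of each monomial x^k gives [2/(k+1) if k even, 0 if k odd]. Integrating term-by-term (or equivalently evaluating the antiderivative F(x) = 2*x^5/5 - 3*x^4/4 - 2*x^3/3 at the endpoints):
  F(1) − F(−1) = -61/60 − (-29/60) = -8/15.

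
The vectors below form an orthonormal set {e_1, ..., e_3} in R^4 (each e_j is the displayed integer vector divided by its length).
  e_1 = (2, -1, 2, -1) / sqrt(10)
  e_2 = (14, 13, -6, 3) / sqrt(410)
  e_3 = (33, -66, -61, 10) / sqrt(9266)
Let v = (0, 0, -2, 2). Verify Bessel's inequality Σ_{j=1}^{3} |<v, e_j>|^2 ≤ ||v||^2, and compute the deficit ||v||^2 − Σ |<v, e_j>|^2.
Σ |<v, e_j>|^2 = 742/113; ||v||^2 = 8; deficit = 162/113

Write each e_j = u_j / sqrt(<u_j, u_j>) where u_j is the displayed integer vector. Then <v, e_j> = <v, u_j> / sqrt(<u_j, u_j>), so |<v, e_j>|^2 = <v, u_j>^2 / <u_j, u_j>.
Coefficients: <v, e_1> = -6/sqrt(10), <v, e_2> = 18/sqrt(410), <v, e_3> = 142/sqrt(9266).
Square and sum: Σ |<v, e_j>|^2 = 742/113.
Compute ||v||^2 = v·v = 8.
Deficit = 8 − 742/113 = 162/113 ≥ 0, confirming Bessel's inequality. (The deficit equals ||v − Σ <v,e_j> e_j||^2, the squared distance from v to span{e_j}.)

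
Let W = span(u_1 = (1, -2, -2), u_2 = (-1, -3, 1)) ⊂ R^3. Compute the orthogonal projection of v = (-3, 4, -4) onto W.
proj_W(v) = (19/15, 52/15, -4/3)

Set up U = [u_1 | ... | u_2] ∈ R^(3×2). The projector onto W = col(U) is P = U (U^T U)^(-1) U^T.
Compute U^T U =
  [9, 3]
  [3, 11],
and U^T v = (-3, -13).
Solve U^T U · c = U^T v for the coefficients: c = (1/15, -6/5). The projection is proj_W(v) = U c.
Check: (v - proj_W(v)) · u_1 = 0  (should be 0).
Check: (v - proj_W(v)) · u_2 = 0  (should be 0).
Result: proj_W(v) = (19/15, 52/15, -4/3).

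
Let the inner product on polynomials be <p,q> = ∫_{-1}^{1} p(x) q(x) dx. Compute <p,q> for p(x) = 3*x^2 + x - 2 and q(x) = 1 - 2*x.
<p,q> = -10/3

Expand the product: p(x)·q(x) = -6*x^3 + x^2 + 5*x - 2.
∫_{-1}^{1} of each monomial x^k gives [2/(k+1) if k even, 0 if k odd]. Integrating term-by-term (or equivalently evaluating the antiderivative F(x) = -3*x^4/2 + x^3/3 + 5*x^2/2 - 2*x at the endpoints):
  F(1) − F(−1) = -2/3 − (8/3) = -10/3.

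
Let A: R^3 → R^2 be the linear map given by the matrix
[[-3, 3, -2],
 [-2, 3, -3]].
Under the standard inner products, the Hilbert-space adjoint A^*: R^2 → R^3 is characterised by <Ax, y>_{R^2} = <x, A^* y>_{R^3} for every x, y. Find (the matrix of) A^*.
A^* = A^T =
[[-3, -2],
 [3, 3],
 [-2, -3]]

For real matrices with standard dot products, the defining identity <Ax, y> = <x, A^* y> gives (Ax)^T y = x^T (A^*) y, i.e. x^T A^T y = x^T (A^*) y. Since this holds for all x, y, we must have A^* = A^T. Therefore
A^* =
[[-3, -2],
 [3, 3],
 [-2, -3]].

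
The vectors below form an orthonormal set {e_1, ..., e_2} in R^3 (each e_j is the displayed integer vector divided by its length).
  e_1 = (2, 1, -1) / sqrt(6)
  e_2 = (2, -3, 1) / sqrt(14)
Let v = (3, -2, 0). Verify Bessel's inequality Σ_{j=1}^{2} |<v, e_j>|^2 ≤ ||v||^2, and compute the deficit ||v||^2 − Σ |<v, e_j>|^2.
Σ |<v, e_j>|^2 = 272/21; ||v||^2 = 13; deficit = 1/21

Write each e_j = u_j / sqrt(<u_j, u_j>) where u_j is the displayed integer vector. Then <v, e_j> = <v, u_j> / sqrt(<u_j, u_j>), so |<v, e_j>|^2 = <v, u_j>^2 / <u_j, u_j>.
Coefficients: <v, e_1> = 4/sqrt(6), <v, e_2> = 12/sqrt(14).
Square and sum: Σ |<v, e_j>|^2 = 272/21.
Compute ||v||^2 = v·v = 13.
Deficit = 13 − 272/21 = 1/21 ≥ 0, confirming Bessel's inequality. (The deficit equals ||v − Σ <v,e_j> e_j||^2, the squared distance from v to span{e_j}.)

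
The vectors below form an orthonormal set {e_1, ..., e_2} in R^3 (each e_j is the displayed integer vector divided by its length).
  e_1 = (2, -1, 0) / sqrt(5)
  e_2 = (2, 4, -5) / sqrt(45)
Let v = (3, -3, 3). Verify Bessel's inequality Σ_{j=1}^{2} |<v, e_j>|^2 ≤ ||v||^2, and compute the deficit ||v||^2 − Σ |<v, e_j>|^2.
Σ |<v, e_j>|^2 = 26; ||v||^2 = 27; deficit = 1

Write each e_j = u_j / sqrt(<u_j, u_j>) where u_j is the displayed integer vector. Then <v, e_j> = <v, u_j> / sqrt(<u_j, u_j>), so |<v, e_j>|^2 = <v, u_j>^2 / <u_j, u_j>.
Coefficients: <v, e_1> = 9/sqrt(5), <v, e_2> = -21/sqrt(45).
Square and sum: Σ |<v, e_j>|^2 = 26.
Compute ||v||^2 = v·v = 27.
Deficit = 27 − 26 = 1 ≥ 0, confirming Bessel's inequality. (The deficit equals ||v − Σ <v,e_j> e_j||^2, the squared distance from v to span{e_j}.)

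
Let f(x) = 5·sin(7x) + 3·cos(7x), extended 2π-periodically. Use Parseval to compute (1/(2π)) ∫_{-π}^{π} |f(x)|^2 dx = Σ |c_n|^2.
Σ |c_n|^2 = 17

Expand |f|^2 and use orthogonality of {sin(nx), cos(mx)} on [-π, π]:
  ∫_{-π}^{π} sin(nx)^2 dx = π, ∫ cos(mx)^2 dx = π, and cross terms integrate to 0.
So ∫_{-π}^{π} f(x)^2 dx = 5^2 · π + 3^2 · π = (25 + 9)π.
Divide by 2π: (25 + 9)/2 = 17.
By Parseval, this equals Σ |c_n|^2.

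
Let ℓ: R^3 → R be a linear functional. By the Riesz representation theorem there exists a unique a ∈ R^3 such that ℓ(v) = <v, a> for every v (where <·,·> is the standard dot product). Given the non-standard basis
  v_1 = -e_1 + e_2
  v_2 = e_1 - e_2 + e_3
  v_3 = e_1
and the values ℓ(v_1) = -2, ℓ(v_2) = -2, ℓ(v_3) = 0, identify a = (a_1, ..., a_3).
a = (0, -2, -4)

Write a = (a_1, ..., a_3) in the standard basis. For each basis vector v_i, ℓ(v_i) = <v_i, a> is a linear equation in the a_j's. Collect the n equations into a matrix system V a = ℓ, where row i of V is v_i (expressed in the standard basis). Since V is invertible (lower-triangular with 1s on the diagonal, up to permutation), solve by back-substitution:
  V =
[[-1, 1, 0],
 [1, -1, 1],
 [1, 0, 0]]
  V a = (-2, -2, 0)
Solving gives a = (0, -2, -4).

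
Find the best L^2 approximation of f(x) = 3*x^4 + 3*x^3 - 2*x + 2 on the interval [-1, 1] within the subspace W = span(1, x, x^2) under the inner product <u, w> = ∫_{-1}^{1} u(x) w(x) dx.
g(x) = 18*x^2/7 - x/5 + 61/35

The best approximation g ∈ W is the orthogonal projection of f onto W. Writing g = a_0 + a_1 x + a_2 x^2, the coefficients solve the normal equations G · a = b where
  G_{ij} = <φ_i, φ_j> and b_i = <f, φ_i>, with φ_0 = 1, φ_1 = x, φ_2 = x^2.
G =
  [2, 0, 2/3]
  [0, 2/3, 0]
  [2/3, 0, 2/5],
b = (26/5, -2/15, 46/21).
Solving gives a_0 = 61/35, a_1 = -1/5, a_2 = 18/7, so
  g(x) = 18*x^2/7 - x/5 + 61/35.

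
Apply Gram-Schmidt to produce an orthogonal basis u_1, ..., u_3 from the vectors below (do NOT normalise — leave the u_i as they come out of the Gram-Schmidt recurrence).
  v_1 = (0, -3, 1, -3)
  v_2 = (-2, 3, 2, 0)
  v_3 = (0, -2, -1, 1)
Orthogonal basis:
  u_1 = (0, -3, 1, -3)
  u_2 = (-2, 36/19, 45/19, -21/19)
  u_3 = (-138/137, -100/137, 12/137, 104/137)

Apply the Gram-Schmidt recurrence
  u_1 = v_1
  u_i = v_i − Σ_{j<i} ((v_i · u_j) / (u_j · u_j)) · u_j.

Step by step this gives:
  u_1 = (0, -3, 1, -3)
  u_2 = (-2, 36/19, 45/19, -21/19)
  u_3 = (-138/137, -100/137, 12/137, 104/137)

Orthogonality check:
  u_2 · u_1 = 0 (should be 0)
  u_3 · u_1 = 0 (should be 0)
  u_3 · u_2 = 0 (should be 0)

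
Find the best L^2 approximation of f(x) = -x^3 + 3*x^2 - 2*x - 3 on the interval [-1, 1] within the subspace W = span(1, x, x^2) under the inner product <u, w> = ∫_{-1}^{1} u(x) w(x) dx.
g(x) = 3*x^2 - 13*x/5 - 3

The best approximation g ∈ W is the orthogonal projection of f onto W. Writing g = a_0 + a_1 x + a_2 x^2, the coefficients solve the normal equations G · a = b where
  G_{ij} = <φ_i, φ_j> and b_i = <f, φ_i>, with φ_0 = 1, φ_1 = x, φ_2 = x^2.
G =
  [2, 0, 2/3]
  [0, 2/3, 0]
  [2/3, 0, 2/5],
b = (-4, -26/15, -4/5).
Solving gives a_0 = -3, a_1 = -13/5, a_2 = 3, so
  g(x) = 3*x^2 - 13*x/5 - 3.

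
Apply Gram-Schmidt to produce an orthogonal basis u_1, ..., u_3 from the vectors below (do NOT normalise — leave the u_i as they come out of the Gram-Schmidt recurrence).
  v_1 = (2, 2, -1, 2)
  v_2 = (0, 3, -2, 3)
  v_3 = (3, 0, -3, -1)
Orthogonal basis:
  u_1 = (2, 2, -1, 2)
  u_2 = (-28/13, 11/13, -12/13, 11/13)
  u_3 = (23/45, -47/90, -46/15, -137/90)

Apply the Gram-Schmidt recurrence
  u_1 = v_1
  u_i = v_i − Σ_{j<i} ((v_i · u_j) / (u_j · u_j)) · u_j.

Step by step this gives:
  u_1 = (2, 2, -1, 2)
  u_2 = (-28/13, 11/13, -12/13, 11/13)
  u_3 = (23/45, -47/90, -46/15, -137/90)

Orthogonality check:
  u_2 · u_1 = 0 (should be 0)
  u_3 · u_1 = 0 (should be 0)
  u_3 · u_2 = 0 (should be 0)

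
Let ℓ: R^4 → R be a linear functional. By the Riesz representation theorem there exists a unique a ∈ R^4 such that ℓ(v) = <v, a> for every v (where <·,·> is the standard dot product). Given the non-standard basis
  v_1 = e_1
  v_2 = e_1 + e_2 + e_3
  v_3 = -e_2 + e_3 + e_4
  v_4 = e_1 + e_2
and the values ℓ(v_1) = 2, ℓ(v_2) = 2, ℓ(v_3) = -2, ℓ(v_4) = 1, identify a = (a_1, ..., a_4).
a = (2, -1, 1, -4)

Write a = (a_1, ..., a_4) in the standard basis. For each basis vector v_i, ℓ(v_i) = <v_i, a> is a linear equation in the a_j's. Collect the n equations into a matrix system V a = ℓ, where row i of V is v_i (expressed in the standard basis). Since V is invertible (lower-triangular with 1s on the diagonal, up to permutation), solve by back-substitution:
  V =
[[1, 0, 0, 0],
 [1, 1, 1, 0],
 [0, -1, 1, 1],
 [1, 1, 0, 0]]
  V a = (2, 2, -2, 1)
Solving gives a = (2, -1, 1, -4).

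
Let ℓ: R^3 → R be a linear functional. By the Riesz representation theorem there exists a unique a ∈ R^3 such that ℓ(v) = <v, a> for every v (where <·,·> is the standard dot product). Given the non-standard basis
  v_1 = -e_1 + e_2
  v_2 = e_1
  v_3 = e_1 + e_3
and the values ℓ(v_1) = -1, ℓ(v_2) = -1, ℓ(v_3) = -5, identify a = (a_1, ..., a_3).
a = (-1, -2, -4)

Write a = (a_1, ..., a_3) in the standard basis. For each basis vector v_i, ℓ(v_i) = <v_i, a> is a linear equation in the a_j's. Collect the n equations into a matrix system V a = ℓ, where row i of V is v_i (expressed in the standard basis). Since V is invertible (lower-triangular with 1s on the diagonal, up to permutation), solve by back-substitution:
  V =
[[-1, 1, 0],
 [1, 0, 0],
 [1, 0, 1]]
  V a = (-1, -1, -5)
Solving gives a = (-1, -2, -4).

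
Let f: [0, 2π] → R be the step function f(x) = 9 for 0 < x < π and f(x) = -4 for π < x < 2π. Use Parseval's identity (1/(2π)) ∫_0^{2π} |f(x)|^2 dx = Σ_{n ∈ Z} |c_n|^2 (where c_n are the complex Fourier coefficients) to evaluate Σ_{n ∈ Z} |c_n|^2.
Σ |c_n|^2 = 97/2

Parseval equates the L^2 energy of f (normalised by 1/(2π)) with the ℓ^2 sum of its Fourier coefficients: (1/(2π)) ∫_0^{2π} |f|^2 = Σ |c_n|^2.
Compute the left side: (1/(2π)) [∫_0^π 9^2 dx + ∫_π^{2π} (-4)^2 dx] = (1/(2π)) · (81π + 16π) = (81 + 16)/2 = 97/2.
So Σ_{n ∈ Z} |c_n|^2 = 97/2.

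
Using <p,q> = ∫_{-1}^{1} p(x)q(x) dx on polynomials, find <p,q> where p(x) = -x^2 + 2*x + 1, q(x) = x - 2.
<p,q> = -4/3

Expand the product: p(x)·q(x) = -x^3 + 4*x^2 - 3*x - 2.
∫_{-1}^{1} of each monomial x^k gives [2/(k+1) if k even, 0 if k odd]. Integrating term-by-term (or equivalently evaluating the antiderivative F(x) = -x^4/4 + 4*x^3/3 - 3*x^2/2 - 2*x at the endpoints):
  F(1) − F(−1) = -29/12 − (-13/12) = -4/3.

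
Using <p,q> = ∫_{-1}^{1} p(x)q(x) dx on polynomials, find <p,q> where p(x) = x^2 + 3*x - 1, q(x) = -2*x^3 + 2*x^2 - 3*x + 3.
<p,q> = -194/15

Expand the product: p(x)·q(x) = -2*x^5 - 4*x^4 + 5*x^3 - 8*x^2 + 12*x - 3.
∫_{-1}^{1} of each monomial x^k gives [2/(k+1) if k even, 0 if k odd]. Integrating term-by-term (or equivalently evaluating the antiderivative F(x) = -x^6/3 - 4*x^5/5 + 5*x^4/4 - 8*x^3/3 + 6*x^2 - 3*x at the endpoints):
  F(1) − F(−1) = 9/20 − (803/60) = -194/15.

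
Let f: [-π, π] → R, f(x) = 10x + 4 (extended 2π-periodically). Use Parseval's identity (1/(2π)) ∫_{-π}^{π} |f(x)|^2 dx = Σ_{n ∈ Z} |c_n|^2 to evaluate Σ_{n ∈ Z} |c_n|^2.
Σ |c_n|^2 = 100π^2/3 + 16

Expand and integrate term by term over [-π, π]:
  ∫ (10x)^2 dx = 100·(2π^3/3); ∫ 2·10·(4)·x dx = 0 (odd integrand); ∫ 4^2 dx = 16·2π.
So (1/(2π)) ∫_{-π}^{π} (10x + 4)^2 dx = 100π^2/3 + 16 = 100π^2/3 + 16.
Parseval ⇒ Σ |c_n|^2 = 100π^2/3 + 16.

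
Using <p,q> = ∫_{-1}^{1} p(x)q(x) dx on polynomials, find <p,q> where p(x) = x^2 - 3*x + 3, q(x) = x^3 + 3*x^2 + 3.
<p,q> = 26

Expand the product: p(x)·q(x) = x^5 - 6*x^3 + 12*x^2 - 9*x + 9.
∫_{-1}^{1} of each monomial x^k gives [2/(k+1) if k even, 0 if k odd]. Integrating term-by-term (or equivalently evaluating the antiderivative F(x) = x^6/6 - 3*x^4/2 + 4*x^3 - 9*x^2/2 + 9*x at the endpoints):
  F(1) − F(−1) = 43/6 − (-113/6) = 26.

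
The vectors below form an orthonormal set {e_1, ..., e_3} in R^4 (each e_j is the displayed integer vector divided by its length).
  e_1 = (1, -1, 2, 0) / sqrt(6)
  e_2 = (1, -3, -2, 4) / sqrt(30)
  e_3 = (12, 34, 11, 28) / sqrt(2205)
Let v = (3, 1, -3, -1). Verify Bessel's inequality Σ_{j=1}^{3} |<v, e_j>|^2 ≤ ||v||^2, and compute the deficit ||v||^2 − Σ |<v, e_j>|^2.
Σ |<v, e_j>|^2 = 139/49; ||v||^2 = 20; deficit = 841/49

Write each e_j = u_j / sqrt(<u_j, u_j>) where u_j is the displayed integer vector. Then <v, e_j> = <v, u_j> / sqrt(<u_j, u_j>), so |<v, e_j>|^2 = <v, u_j>^2 / <u_j, u_j>.
Coefficients: <v, e_1> = -4/sqrt(6), <v, e_2> = 2/sqrt(30), <v, e_3> = 9/sqrt(2205).
Square and sum: Σ |<v, e_j>|^2 = 139/49.
Compute ||v||^2 = v·v = 20.
Deficit = 20 − 139/49 = 841/49 ≥ 0, confirming Bessel's inequality. (The deficit equals ||v − Σ <v,e_j> e_j||^2, the squared distance from v to span{e_j}.)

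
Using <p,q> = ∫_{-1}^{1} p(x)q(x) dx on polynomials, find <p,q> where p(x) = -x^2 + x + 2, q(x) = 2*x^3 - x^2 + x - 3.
<p,q> = -142/15

Expand the product: p(x)·q(x) = -2*x^5 + 3*x^4 + 2*x^3 + 2*x^2 - x - 6.
∫_{-1}^{1} of each monomial x^k gives [2/(k+1) if k even, 0 if k odd]. Integrating term-by-term (or equivalently evaluating the antiderivative F(x) = -x^6/3 + 3*x^5/5 + x^4/2 + 2*x^3/3 - x^2/2 - 6*x at the endpoints):
  F(1) − F(−1) = -76/15 − (22/5) = -142/15.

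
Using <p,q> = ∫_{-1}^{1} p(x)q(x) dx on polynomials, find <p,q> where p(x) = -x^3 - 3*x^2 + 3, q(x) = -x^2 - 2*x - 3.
<p,q> = -12

Expand the product: p(x)·q(x) = x^5 + 5*x^4 + 9*x^3 + 6*x^2 - 6*x - 9.
∫_{-1}^{1} of each monomial x^k gives [2/(k+1) if k even, 0 if k odd]. Integrating term-by-term (or equivalently evaluating the antiderivative F(x) = x^6/6 + x^5 + 9*x^4/4 + 2*x^3 - 3*x^2 - 9*x at the endpoints):
  F(1) − F(−1) = -79/12 − (65/12) = -12.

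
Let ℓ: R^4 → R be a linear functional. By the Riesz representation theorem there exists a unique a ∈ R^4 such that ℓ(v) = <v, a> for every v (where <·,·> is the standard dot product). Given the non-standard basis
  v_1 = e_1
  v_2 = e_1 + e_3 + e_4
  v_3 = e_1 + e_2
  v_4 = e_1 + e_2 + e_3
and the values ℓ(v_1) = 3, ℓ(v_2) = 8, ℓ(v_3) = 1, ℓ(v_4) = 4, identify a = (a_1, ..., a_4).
a = (3, -2, 3, 2)

Write a = (a_1, ..., a_4) in the standard basis. For each basis vector v_i, ℓ(v_i) = <v_i, a> is a linear equation in the a_j's. Collect the n equations into a matrix system V a = ℓ, where row i of V is v_i (expressed in the standard basis). Since V is invertible (lower-triangular with 1s on the diagonal, up to permutation), solve by back-substitution:
  V =
[[1, 0, 0, 0],
 [1, 0, 1, 1],
 [1, 1, 0, 0],
 [1, 1, 1, 0]]
  V a = (3, 8, 1, 4)
Solving gives a = (3, -2, 3, 2).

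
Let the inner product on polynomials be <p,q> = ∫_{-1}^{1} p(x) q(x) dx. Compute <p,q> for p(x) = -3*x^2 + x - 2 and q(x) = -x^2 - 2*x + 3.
<p,q> = -84/5

Expand the product: p(x)·q(x) = 3*x^4 + 5*x^3 - 9*x^2 + 7*x - 6.
∫_{-1}^{1} of each monomial x^k gives [2/(k+1) if k even, 0 if k odd]. Integrating term-by-term (or equivalently evaluating the antiderivative F(x) = 3*x^5/5 + 5*x^4/4 - 3*x^3 + 7*x^2/2 - 6*x at the endpoints):
  F(1) − F(−1) = -73/20 − (263/20) = -84/5.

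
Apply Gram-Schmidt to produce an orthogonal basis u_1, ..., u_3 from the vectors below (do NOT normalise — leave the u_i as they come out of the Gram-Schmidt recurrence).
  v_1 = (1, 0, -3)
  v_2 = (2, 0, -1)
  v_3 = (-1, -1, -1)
Orthogonal basis:
  u_1 = (1, 0, -3)
  u_2 = (3/2, 0, 1/2)
  u_3 = (0, -1, 0)

Apply the Gram-Schmidt recurrence
  u_1 = v_1
  u_i = v_i − Σ_{j<i} ((v_i · u_j) / (u_j · u_j)) · u_j.

Step by step this gives:
  u_1 = (1, 0, -3)
  u_2 = (3/2, 0, 1/2)
  u_3 = (0, -1, 0)

Orthogonality check:
  u_2 · u_1 = 0 (should be 0)
  u_3 · u_1 = 0 (should be 0)
  u_3 · u_2 = 0 (should be 0)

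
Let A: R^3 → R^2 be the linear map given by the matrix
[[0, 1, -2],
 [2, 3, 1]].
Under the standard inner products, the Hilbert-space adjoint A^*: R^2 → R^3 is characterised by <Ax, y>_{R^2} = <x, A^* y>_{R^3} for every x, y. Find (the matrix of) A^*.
A^* = A^T =
[[0, 2],
 [1, 3],
 [-2, 1]]

For real matrices with standard dot products, the defining identity <Ax, y> = <x, A^* y> gives (Ax)^T y = x^T (A^*) y, i.e. x^T A^T y = x^T (A^*) y. Since this holds for all x, y, we must have A^* = A^T. Therefore
A^* =
[[0, 2],
 [1, 3],
 [-2, 1]].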